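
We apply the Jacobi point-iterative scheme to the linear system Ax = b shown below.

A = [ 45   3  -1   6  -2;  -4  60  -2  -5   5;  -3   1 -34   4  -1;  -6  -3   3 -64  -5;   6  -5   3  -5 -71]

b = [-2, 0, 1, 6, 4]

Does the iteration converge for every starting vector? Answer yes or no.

Split A = D + L + U, D = diag(45, 60, -34, -64, -71).
T_J = -D⁻¹(L+U): T[2,3] = -(4)/(-34) = +0.1176; T[2,2] = 0.
  T[0,:] = [+0.0000 -0.0667 +0.0222 -0.1333 +0.0444]
  T[1,:] = [+0.0667 +0.0000 +0.0333 +0.0833 -0.0833]
  T[2,:] = [-0.0882 +0.0294 +0.0000 +0.1176 -0.0294]
  T[3,:] = [-0.0938 -0.0469 +0.0469 +0.0000 -0.0781]
  T[4,:] = [+0.0845 -0.0704 +0.0423 -0.0704 +0.0000]
eigenvalue magnitudes: 0.1854, 0.1260, 0.1260, 0.0121, 0.0121.
ρ = 0.1854; 0.1854 < 1 ⇒ converges.

yes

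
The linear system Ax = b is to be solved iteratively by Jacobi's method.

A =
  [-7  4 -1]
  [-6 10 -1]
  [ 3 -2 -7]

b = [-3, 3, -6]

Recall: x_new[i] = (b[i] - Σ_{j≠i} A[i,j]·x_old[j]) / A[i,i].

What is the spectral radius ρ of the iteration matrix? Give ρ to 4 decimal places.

Split A = D + L + U, D = diag(-7, 10, -7).
Jacobi T = -D⁻¹(L+U): T[2,0] = -(3)/(-7) = +0.4286; T[2,2] = 0.
  T[0,:] = [+0.0000, +0.5714, -0.1429]
  T[1,:] = [+0.6000, +0.0000, +0.1000]
  T[2,:] = [+0.4286, -0.2857, +0.0000]
|λ(T)| sorted: 0.5808, 0.2951, 0.2857.
ρ = 0.5808; 0.5808 < 1 ⇒ converges.

0.5808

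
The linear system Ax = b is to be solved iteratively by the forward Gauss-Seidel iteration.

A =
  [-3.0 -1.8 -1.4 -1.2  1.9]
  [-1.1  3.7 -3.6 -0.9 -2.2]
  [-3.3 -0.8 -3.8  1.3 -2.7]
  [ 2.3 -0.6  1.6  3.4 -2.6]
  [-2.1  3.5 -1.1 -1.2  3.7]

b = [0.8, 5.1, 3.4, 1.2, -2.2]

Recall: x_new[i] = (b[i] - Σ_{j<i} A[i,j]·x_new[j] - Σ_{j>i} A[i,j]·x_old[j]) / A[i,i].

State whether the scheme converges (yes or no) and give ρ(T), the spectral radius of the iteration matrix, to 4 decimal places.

A = D + L + U where D = diag(-3, 3.7, -3.8, 3.4, 3.7).
T_GS = -(D+L)⁻¹U: row 0 first, T[0,2] = -(-1.4)/(-3) = -0.4667; later rows by forward substitution.
  T[0,:] = [+0.0000  -0.6000  -0.4667  -0.4000  +0.6333]
  T[1,:] = [+0.0000  -0.1784  +0.8342  +0.1243  +0.7829]
  T[2,:] = [+0.0000  +0.5586  +0.2296  +0.6633  -1.4253]
  T[3,:] = [+0.0000  +0.1115  +0.3548  -0.0196  +1.1452]
  T[4,:] = [+0.0000  +0.0304  -0.8707  -0.1538  -0.4334]
eigenvalue magnitudes: 1.6324, 1.0375, 0.3425, 0.1494, 0.0000.
ρ(T) = max|λ| = 1.6324; 1.6324 > 1, so it fails to converge.

no, ρ = 1.6324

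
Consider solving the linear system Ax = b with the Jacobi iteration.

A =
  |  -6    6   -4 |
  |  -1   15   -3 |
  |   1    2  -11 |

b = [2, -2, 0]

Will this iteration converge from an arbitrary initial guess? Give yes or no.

Diagonal D = diag(-6, 15, -11); L, U strict lower/upper.
T_J = -D⁻¹(L+U): T[1,2] = -(-3)/(15) = +0.2000; T[1,1] = 0.
  T[0,:] = [+0.0000 +1.0000 -0.6667]
  T[1,:] = [+0.0667 +0.0000 +0.2000]
  T[2,:] = [+0.0909 +0.1818 +0.0000]
|roots of det(T-λI)|: 0.2801, 0.1899, 0.1899.
spectral radius ρ = 0.2801; 0.2801 < 1, so it converges for any x₀.

yes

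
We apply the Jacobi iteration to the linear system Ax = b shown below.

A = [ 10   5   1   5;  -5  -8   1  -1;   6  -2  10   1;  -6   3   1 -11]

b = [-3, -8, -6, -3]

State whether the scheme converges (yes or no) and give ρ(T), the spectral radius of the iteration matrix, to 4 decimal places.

yes, ρ = 0.8754

Write A = D+L+U with D = diag(10, -8, 10, -11).
Jacobi T = -D⁻¹(L+U): T[0,2] = -(1)/(10) = -0.1000; T[0,0] = 0.
  T[0,:] = [+0.0000 -0.5000 -0.1000 -0.5000]
  T[1,:] = [-0.6250 +0.0000 +0.1250 -0.1250]
  T[2,:] = [-0.6000 +0.2000 +0.0000 -0.1000]
  T[3,:] = [-0.5455 +0.2727 +0.0909 +0.0000]
|eigenvalues of T|: 0.8754, 0.6809, 0.1482, 0.0463.
ρ(T) = max|λ| = 0.8754; 0.8754 < 1: convergent.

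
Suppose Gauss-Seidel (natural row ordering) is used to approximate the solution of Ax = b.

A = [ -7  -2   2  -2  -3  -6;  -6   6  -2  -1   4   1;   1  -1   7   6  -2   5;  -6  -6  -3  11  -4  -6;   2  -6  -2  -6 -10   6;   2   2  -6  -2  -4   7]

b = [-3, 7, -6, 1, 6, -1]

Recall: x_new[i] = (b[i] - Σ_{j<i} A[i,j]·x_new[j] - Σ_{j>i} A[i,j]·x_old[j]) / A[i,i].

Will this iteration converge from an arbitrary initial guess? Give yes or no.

Let D = diag(-7, 6, 7, 11, -10, 7); L, U the strict triangles.
Gauss-Seidel: T = -(D+L)⁻¹U, row 0 first, T[0,2] = -(2)/(-7) = +0.2857; later rows by forward substitution.
  T[0,:] = [+0.0000 -0.2857 +0.2857 -0.2857 -0.4286 -0.8571]
  T[1,:] = [+0.0000 -0.2857 +0.6190 -0.1190 -1.0952 -1.0238]
  T[2,:] = [+0.0000 +0.0000 +0.0476 -0.8333 +0.1905 -0.7381]
  T[3,:] = [+0.0000 -0.3117 +0.5065 -0.4481 -0.4156 -0.6818]
  T[4,:] = [+0.0000 +0.3013 -0.6277 +0.4498 +0.7827 +1.5996]
  T[5,:] = [+0.0000 +0.2464 -0.4317 -0.4696 +0.9271 +0.6240]
|eigenvalues of T|: 1.6974, 0.7106, 0.7106, 0.1194, 0.0497, 0.0000.
spectral radius ρ = 1.6974; 1.6974 > 1 ⇒ diverges.

no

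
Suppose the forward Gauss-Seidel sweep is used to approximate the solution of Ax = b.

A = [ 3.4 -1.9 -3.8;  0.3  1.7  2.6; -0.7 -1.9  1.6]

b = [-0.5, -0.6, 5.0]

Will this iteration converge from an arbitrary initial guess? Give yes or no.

no

Diagonal D = diag(3.4, 1.7, 1.6); L, U strict lower/upper.
Gauss-Seidel: T = -(D+L)⁻¹U, row 0 first, T[0,1] = -(-1.9)/(3.4) = +0.5588; later rows by forward substitution.
  T[0,:] = [+0.0000  +0.5588  +1.1176]
  T[1,:] = [+0.0000  -0.0986  -1.7266]
  T[2,:] = [+0.0000  +0.1274  -1.5614]
|λ(T)| sorted: 1.3913, 0.2688, 0.0000.
ρ(T) = max|λ| = 1.3913; 1.3913 > 1, so it fails to converge.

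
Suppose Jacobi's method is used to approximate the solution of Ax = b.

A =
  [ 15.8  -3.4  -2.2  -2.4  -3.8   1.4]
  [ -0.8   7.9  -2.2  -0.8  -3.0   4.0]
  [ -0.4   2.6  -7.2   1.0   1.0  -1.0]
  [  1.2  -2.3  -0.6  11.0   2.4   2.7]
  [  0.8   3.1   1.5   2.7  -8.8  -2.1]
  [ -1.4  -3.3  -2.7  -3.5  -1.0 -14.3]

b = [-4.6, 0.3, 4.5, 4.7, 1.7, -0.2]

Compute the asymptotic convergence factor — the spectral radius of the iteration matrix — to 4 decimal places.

Let D = diag(15.8, 7.9, -7.2, 11, -8.8, -14.3); L, U the strict triangles.
Jacobi: T = -D⁻¹(L+U), T[0,2] = -(-2.2)/(15.8) = +0.1392; T[0,0] = 0.
  T[0,:] = [+0.0000  +0.2152  +0.1392  +0.1519  +0.2405  -0.0886]
  T[1,:] = [+0.1013  +0.0000  +0.2785  +0.1013  +0.3797  -0.5063]
  T[2,:] = [-0.0556  +0.3611  +0.0000  +0.1389  +0.1389  -0.1389]
  T[3,:] = [-0.1091  +0.2091  +0.0545  +0.0000  -0.2182  -0.2455]
  T[4,:] = [+0.0909  +0.3523  +0.1705  +0.3068  +0.0000  -0.2386]
  T[5,:] = [-0.0979  -0.2308  -0.1888  -0.2448  -0.0699  +0.0000]
moduli |λ_i(T)| = 0.8660, 0.3465, 0.3465, 0.1198, 0.1198, 0.0434.
spectral radius ρ = 0.8660; 0.8660 < 1, so it converges for any x₀.

0.8660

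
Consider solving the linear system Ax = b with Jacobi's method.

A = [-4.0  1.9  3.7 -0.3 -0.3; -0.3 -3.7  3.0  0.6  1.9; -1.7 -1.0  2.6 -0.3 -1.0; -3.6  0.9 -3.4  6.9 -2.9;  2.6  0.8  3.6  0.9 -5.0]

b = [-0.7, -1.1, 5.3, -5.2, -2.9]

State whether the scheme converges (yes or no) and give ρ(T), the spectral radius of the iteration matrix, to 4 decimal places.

no, ρ = 1.4399

Let D = diag(-4, -3.7, 2.6, 6.9, -5); L, U the strict triangles.
T_J = -D⁻¹(L+U): T[2,3] = -(-0.3)/(2.6) = +0.1154; T[2,2] = 0.
  T[0,:] = [+0.0000  +0.4750  +0.9250  -0.0750  -0.0750]
  T[1,:] = [-0.0811  +0.0000  +0.8108  +0.1622  +0.5135]
  T[2,:] = [+0.6538  +0.3846  +0.0000  +0.1154  +0.3846]
  T[3,:] = [+0.5217  -0.1304  +0.4928  +0.0000  +0.4203]
  T[4,:] = [+0.5200  +0.1600  +0.7200  +0.1800  +0.0000]
eigenvalue magnitudes: 1.4399, 0.8620, 0.4705, 0.4705, 0.3022.
ρ = 1.4399; 1.4399 > 1, so it fails to converge.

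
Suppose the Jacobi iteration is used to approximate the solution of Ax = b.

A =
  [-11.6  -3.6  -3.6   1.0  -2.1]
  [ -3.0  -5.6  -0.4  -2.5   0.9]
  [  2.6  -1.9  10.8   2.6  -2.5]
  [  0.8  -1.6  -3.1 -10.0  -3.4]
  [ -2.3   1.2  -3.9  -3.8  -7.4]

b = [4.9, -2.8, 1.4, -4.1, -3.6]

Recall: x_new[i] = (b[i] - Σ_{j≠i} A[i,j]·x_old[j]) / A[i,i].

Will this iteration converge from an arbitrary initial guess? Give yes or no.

Write A = D+L+U with D = diag(-11.6, -5.6, 10.8, -10, -7.4).
T_J = -D⁻¹(L+U): T[0,3] = -(1)/(-11.6) = +0.0862; T[0,0] = 0.
  T[0,:] = [+0.0000  -0.3103  -0.3103  +0.0862  -0.1810]
  T[1,:] = [-0.5357  +0.0000  -0.0714  -0.4464  +0.1607]
  T[2,:] = [-0.2407  +0.1759  +0.0000  -0.2407  +0.2315]
  T[3,:] = [+0.0800  -0.1600  -0.3100  +0.0000  -0.3400]
  T[4,:] = [-0.3108  +0.1622  -0.5270  -0.5135  +0.0000]
|eigenvalues of T|: 0.8305, 0.5301, 0.2123, 0.1243, 0.0362.
ρ(T) = max|λ| = 0.8305; 0.8305 < 1, so it converges for any x₀.

yes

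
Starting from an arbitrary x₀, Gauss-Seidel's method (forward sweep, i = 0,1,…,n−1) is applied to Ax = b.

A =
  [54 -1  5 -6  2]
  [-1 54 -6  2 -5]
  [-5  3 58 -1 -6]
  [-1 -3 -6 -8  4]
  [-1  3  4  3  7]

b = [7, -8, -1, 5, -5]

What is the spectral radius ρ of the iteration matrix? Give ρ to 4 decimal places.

Let D = diag(54, 54, 58, -8, 7); L, U the strict triangles.
Gauss-Seidel: T = -(D+L)⁻¹U, row 0 first, T[0,4] = -(2)/(54) = -0.0370; later rows by forward substitution.
  T[0,:] = [+0.0000, +0.0185, -0.0926, +0.1111, -0.0370]
  T[1,:] = [+0.0000, +0.0003, +0.1094, -0.0350, +0.0919]
  T[2,:] = [+0.0000, +0.0016, -0.0136, +0.0286, +0.0955]
  T[3,:] = [+0.0000, -0.0036, -0.0192, -0.0222, +0.3985]
  T[4,:] = [+0.0000, +0.0032, -0.0441, +0.0240, -0.2701]
|eigenvalues of T|: 0.2983, 0.0484, 0.0484, 0.0036, 0.0000.
spectral radius ρ = 0.2983; 0.2983 < 1, so it converges for any x₀.

0.2983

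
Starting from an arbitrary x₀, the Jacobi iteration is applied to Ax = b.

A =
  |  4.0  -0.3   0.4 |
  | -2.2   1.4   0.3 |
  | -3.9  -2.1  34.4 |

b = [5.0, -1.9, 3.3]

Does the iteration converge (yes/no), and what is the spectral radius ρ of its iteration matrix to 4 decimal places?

yes, ρ = 0.3545

Let D = diag(4, 1.4, 34.4); L, U the strict triangles.
Jacobi T = -D⁻¹(L+U): T[2,0] = -(-3.9)/(34.4) = +0.1134; T[2,2] = 0.
  T[0,:] = [+0.0000  +0.0750  -0.1000]
  T[1,:] = [+1.5714  +0.0000  -0.2143]
  T[2,:] = [+0.1134  +0.0610  +0.0000]
|eigenvalues of T|: 0.3545, 0.1795, 0.1795.
ρ(T) = max|λ| = 0.3545; 0.3545 < 1: convergent.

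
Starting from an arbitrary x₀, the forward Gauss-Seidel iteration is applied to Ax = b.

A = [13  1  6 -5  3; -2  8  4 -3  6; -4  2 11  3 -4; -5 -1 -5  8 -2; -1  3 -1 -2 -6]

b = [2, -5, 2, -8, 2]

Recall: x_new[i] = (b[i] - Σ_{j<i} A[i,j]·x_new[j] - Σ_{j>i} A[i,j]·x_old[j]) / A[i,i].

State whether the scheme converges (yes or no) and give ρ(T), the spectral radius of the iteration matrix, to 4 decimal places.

Diagonal D = diag(13, 8, 11, 8, -6); L, U strict lower/upper.
Gauss-Seidel: T = -(D+L)⁻¹U, row 0 first, T[0,3] = -(-5)/(13) = +0.3846; later rows by forward substitution.
  T[0,:] = [+0.0000  -0.0769  -0.4615  +0.3846  -0.2308]
  T[1,:] = [+0.0000  -0.0192  -0.6154  +0.4712  -0.8077]
  T[2,:] = [+0.0000  -0.0245  -0.0559  -0.2185  +0.4266]
  T[3,:] = [+0.0000  -0.0658  -0.4003  +0.1627  +0.2714]
  T[4,:] = [+0.0000  +0.0292  -0.0880  +0.1537  -0.5270]
|eigenvalues of T|: 0.5435, 0.2935, 0.1737, 0.0158, 0.0000.
ρ = 0.5435; 0.5435 < 1, so it converges for any x₀.

yes, ρ = 0.5435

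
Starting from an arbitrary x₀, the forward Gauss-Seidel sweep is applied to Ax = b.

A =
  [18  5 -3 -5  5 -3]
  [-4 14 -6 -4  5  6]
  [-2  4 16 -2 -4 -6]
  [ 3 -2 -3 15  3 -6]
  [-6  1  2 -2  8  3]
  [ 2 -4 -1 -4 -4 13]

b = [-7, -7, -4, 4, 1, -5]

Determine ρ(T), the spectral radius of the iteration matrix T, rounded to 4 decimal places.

0.7698

Diagonal D = diag(18, 14, 16, 15, 8, 13); L, U strict lower/upper.
GS T = -(D+L)⁻¹U: row 0 first, T[0,3] = -(-5)/(18) = +0.2778; later rows by forward substitution.
  T[0,:] = [+0.0000 -0.2778 +0.1667 +0.2778 -0.2778 +0.1667]
  T[1,:] = [+0.0000 -0.0794 +0.4762 +0.3651 -0.4365 -0.3810]
  T[2,:] = [+0.0000 -0.0149 -0.0982 +0.0685 +0.3244 +0.4911]
  T[3,:] = [+0.0000 +0.0420 +0.0105 +0.0068 -0.1378 +0.4141]
  T[4,:] = [+0.0000 -0.1842 +0.0927 +0.1473 -0.2693 -0.2216]
  T[5,:] = [+0.0000 -0.0266 +0.1451 +0.1223 -0.1919 -0.0459]
|λ(T)| sorted: 0.7698, 0.3393, 0.1891, 0.1891, 0.0184, 0.0000.
spectral radius ρ = 0.7698; 0.7698 < 1: convergent.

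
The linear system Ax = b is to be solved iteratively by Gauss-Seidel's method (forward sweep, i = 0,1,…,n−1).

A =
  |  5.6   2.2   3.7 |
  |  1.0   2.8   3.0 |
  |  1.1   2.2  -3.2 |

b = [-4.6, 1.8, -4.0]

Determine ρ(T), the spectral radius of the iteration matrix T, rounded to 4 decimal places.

Let D = diag(5.6, 2.8, -3.2); L, U the strict triangles.
GS T = -(D+L)⁻¹U: row 0 first, T[0,1] = -(2.2)/(5.6) = -0.3929; later rows by forward substitution.
  T[0,:] = [+0.0000 -0.3929 -0.6607]
  T[1,:] = [+0.0000 +0.1403 -0.8355]
  T[2,:] = [+0.0000 -0.0386 -0.8015]
moduli |λ_i(T)| = 0.8346, 0.1734, 0.0000.
ρ(T) = max|λ| = 0.8346; 0.8346 < 1: convergent.

0.8346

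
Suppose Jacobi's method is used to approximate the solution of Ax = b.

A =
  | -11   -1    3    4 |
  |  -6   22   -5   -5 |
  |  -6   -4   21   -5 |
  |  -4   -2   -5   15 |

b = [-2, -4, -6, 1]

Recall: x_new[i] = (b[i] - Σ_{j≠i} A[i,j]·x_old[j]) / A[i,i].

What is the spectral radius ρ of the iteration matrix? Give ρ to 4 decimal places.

0.6723

Let D = diag(-11, 22, 21, 15); L, U the strict triangles.
Jacobi: T = -D⁻¹(L+U), T[0,3] = -(4)/(-11) = +0.3636; T[0,0] = 0.
  T[0,:] = [+0.0000  -0.0909  +0.2727  +0.3636]
  T[1,:] = [+0.2727  +0.0000  +0.2273  +0.2273]
  T[2,:] = [+0.2857  +0.1905  +0.0000  +0.2381]
  T[3,:] = [+0.2667  +0.1333  +0.3333  +0.0000]
|roots of det(T-λI)|: 0.6723, 0.2678, 0.2678, 0.1469.
spectral radius ρ = 0.6723; 0.6723 < 1, so it converges for any x₀.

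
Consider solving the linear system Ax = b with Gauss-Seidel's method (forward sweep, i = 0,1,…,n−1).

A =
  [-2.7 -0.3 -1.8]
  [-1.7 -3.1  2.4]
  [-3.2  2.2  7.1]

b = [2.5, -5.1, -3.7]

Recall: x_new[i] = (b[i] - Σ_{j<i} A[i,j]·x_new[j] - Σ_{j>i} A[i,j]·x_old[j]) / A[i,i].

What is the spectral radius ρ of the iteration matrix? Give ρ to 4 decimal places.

0.5178

A = D + L + U where D = diag(-2.7, -3.1, 7.1).
GS T = -(D+L)⁻¹U: row 0 first, T[0,2] = -(-1.8)/(-2.7) = -0.6667; later rows by forward substitution.
  T[0,:] = [+0.0000, -0.1111, -0.6667]
  T[1,:] = [+0.0000, +0.0609, +1.1398]
  T[2,:] = [+0.0000, -0.0690, -0.6536]
moduli |λ_i(T)| = 0.5178, 0.0749, 0.0000.
spectral radius ρ = 0.5178; 0.5178 < 1 ⇒ converges.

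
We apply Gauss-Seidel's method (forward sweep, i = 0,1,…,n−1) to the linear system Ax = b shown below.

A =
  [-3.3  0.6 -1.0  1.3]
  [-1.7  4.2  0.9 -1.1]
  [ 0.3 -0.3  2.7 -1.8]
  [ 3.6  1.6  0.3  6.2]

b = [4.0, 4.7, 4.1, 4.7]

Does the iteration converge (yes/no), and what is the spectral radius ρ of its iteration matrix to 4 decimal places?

yes, ρ = 0.5353

Write A = D+L+U with D = diag(-3.3, 4.2, 2.7, 6.2).
Gauss-Seidel: T = -(D+L)⁻¹U, row 0 first, T[0,2] = -(-1)/(-3.3) = -0.3030; later rows by forward substitution.
  T[0,:] = [+0.0000, +0.1818, -0.3030, +0.3939]
  T[1,:] = [+0.0000, +0.0736, -0.3369, +0.4214]
  T[2,:] = [+0.0000, -0.0120, -0.0038, +0.6697]
  T[3,:] = [+0.0000, -0.1240, +0.2631, -0.3699]
moduli |λ_i(T)| = 0.5353, 0.3226, 0.0873, 0.0000.
spectral radius ρ = 0.5353; 0.5353 < 1, so it converges for any x₀.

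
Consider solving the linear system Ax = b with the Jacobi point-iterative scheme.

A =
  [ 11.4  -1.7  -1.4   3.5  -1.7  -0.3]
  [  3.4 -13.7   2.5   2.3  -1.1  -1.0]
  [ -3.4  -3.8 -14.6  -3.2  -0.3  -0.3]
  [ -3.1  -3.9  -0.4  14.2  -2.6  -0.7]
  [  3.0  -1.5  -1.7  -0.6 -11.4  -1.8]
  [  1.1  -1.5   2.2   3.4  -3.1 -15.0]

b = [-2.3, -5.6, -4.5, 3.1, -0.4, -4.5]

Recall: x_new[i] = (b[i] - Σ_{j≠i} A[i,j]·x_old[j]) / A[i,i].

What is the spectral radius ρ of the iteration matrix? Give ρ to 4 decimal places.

0.5077

A = D + L + U where D = diag(11.4, -13.7, -14.6, 14.2, -11.4, -15).
Jacobi: T = -D⁻¹(L+U), T[3,5] = -(-0.7)/(14.2) = +0.0493; T[3,3] = 0.
  T[0,:] = [+0.0000 +0.1491 +0.1228 -0.3070 +0.1491 +0.0263]
  T[1,:] = [+0.2482 +0.0000 +0.1825 +0.1679 -0.0803 -0.0730]
  T[2,:] = [-0.2329 -0.2603 +0.0000 -0.2192 -0.0205 -0.0205]
  T[3,:] = [+0.2183 +0.2746 +0.0282 +0.0000 +0.1831 +0.0493]
  T[4,:] = [+0.2632 -0.1316 -0.1491 -0.0526 +0.0000 -0.1579]
  T[5,:] = [+0.0733 -0.1000 +0.1467 +0.2267 -0.2067 +0.0000]
|eigenvalues of T|: 0.5077, 0.3990, 0.3990, 0.1189, 0.0841, 0.0841.
spectral radius ρ = 0.5077; 0.5077 < 1, so it converges for any x₀.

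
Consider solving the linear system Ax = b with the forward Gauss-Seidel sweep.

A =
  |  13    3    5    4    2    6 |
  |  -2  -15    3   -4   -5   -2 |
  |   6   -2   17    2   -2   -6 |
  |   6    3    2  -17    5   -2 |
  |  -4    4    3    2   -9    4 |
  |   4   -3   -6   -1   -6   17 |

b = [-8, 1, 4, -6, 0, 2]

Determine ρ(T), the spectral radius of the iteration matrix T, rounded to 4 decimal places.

Diagonal D = diag(13, -15, 17, -17, -9, 17); L, U strict lower/upper.
T_GS = -(D+L)⁻¹U: row 0 first, T[0,2] = -(5)/(13) = -0.3846; later rows by forward substitution.
  T[0,:] = [+0.0000  -0.2308  -0.3846  -0.3077  -0.1538  -0.4615]
  T[1,:] = [+0.0000  +0.0308  +0.2513  -0.2256  -0.3128  -0.0718]
  T[2,:] = [+0.0000  +0.0851  +0.1653  -0.0356  +0.1351  +0.5074]
  T[3,:] = [+0.0000  -0.0660  -0.0720  -0.1526  +0.2005  -0.2335]
  T[4,:] = [+0.0000  +0.1299  +0.3217  -0.0093  +0.0190  +0.7349]
  T[5,:] = [+0.0000  +0.1317  +0.3025  +0.0078  +0.0472  +0.5206]
eigenvalue magnitudes: 0.8390, 0.1571, 0.1571, 0.1089, 0.0741, 0.0000.
spectral radius ρ = 0.8390; 0.8390 < 1: convergent.

0.8390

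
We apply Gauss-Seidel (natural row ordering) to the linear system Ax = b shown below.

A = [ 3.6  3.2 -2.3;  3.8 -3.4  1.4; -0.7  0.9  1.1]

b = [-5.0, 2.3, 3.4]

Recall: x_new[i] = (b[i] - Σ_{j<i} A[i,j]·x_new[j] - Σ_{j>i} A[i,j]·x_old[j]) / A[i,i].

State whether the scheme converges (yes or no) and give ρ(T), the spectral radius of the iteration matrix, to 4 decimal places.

no, ρ = 1.3333

A = D + L + U where D = diag(3.6, -3.4, 1.1).
Gauss-Seidel: T = -(D+L)⁻¹U, row 0 first, T[0,1] = -(3.2)/(3.6) = -0.8889; later rows by forward substitution.
  T[0,:] = [+0.0000 -0.8889 +0.6389]
  T[1,:] = [+0.0000 -0.9935 +1.1258]
  T[2,:] = [+0.0000 +0.2472 -0.5146]
|roots of det(T-λI)|: 1.3333, 0.1747, 0.0000.
spectral radius ρ = 1.3333; 1.3333 > 1: divergent.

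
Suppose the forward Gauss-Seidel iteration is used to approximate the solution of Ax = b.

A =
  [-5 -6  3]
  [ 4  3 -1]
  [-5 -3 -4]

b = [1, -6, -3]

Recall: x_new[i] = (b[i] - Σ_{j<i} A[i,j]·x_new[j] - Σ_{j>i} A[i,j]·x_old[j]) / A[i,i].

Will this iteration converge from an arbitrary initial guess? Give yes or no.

no

Write A = D+L+U with D = diag(-5, 3, -4).
Gauss-Seidel: T = -(D+L)⁻¹U, row 0 first, T[0,1] = -(-6)/(-5) = -1.2000; later rows by forward substitution.
  T[0,:] = [+0.0000 -1.2000 +0.6000]
  T[1,:] = [+0.0000 +1.6000 -0.4667]
  T[2,:] = [+0.0000 +0.3000 -0.4000]
|eigenvalues of T|: 1.5274, 0.3274, 0.0000.
ρ(T) = max|λ| = 1.5274; 1.5274 > 1, so it fails to converge.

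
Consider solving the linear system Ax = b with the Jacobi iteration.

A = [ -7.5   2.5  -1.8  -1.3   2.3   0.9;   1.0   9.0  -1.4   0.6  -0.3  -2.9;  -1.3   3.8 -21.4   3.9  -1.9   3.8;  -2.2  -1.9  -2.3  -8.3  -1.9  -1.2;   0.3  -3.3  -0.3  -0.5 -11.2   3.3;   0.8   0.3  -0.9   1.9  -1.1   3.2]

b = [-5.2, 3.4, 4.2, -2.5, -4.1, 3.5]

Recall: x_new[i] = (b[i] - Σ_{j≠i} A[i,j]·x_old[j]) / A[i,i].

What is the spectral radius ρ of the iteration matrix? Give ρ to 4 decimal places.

0.5095

A = D + L + U where D = diag(-7.5, 9, -21.4, -8.3, -11.2, 3.2).
Jacobi T = -D⁻¹(L+U): T[0,5] = -(0.9)/(-7.5) = +0.1200; T[0,0] = 0.
  T[0,:] = [+0.0000, +0.3333, -0.2400, -0.1733, +0.3067, +0.1200]
  T[1,:] = [-0.1111, +0.0000, +0.1556, -0.0667, +0.0333, +0.3222]
  T[2,:] = [-0.0607, +0.1776, +0.0000, +0.1822, -0.0888, +0.1776]
  T[3,:] = [-0.2651, -0.2289, -0.2771, +0.0000, -0.2289, -0.1446]
  T[4,:] = [+0.0268, -0.2946, -0.0268, -0.0446, +0.0000, +0.2946]
  T[5,:] = [-0.2500, -0.0938, +0.2812, -0.5938, +0.3438, +0.0000]
|eigenvalues of T|: 0.5095, 0.4135, 0.4079, 0.4079, 0.3252, 0.0294.
spectral radius ρ = 0.5095; 0.5095 < 1: convergent.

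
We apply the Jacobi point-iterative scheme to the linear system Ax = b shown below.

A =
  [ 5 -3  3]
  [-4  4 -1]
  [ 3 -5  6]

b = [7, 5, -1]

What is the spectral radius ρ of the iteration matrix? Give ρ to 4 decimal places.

1.2520

A = D + L + U where D = diag(5, 4, 6).
T_J = -D⁻¹(L+U): T[2,1] = -(-5)/(6) = +0.8333; T[2,2] = 0.
  T[0,:] = [+0.0000  +0.6000  -0.6000]
  T[1,:] = [+1.0000  +0.0000  +0.2500]
  T[2,:] = [-0.5000  +0.8333  +0.0000]
|λ(T)| sorted: 1.2520, 0.6777, 0.6777.
ρ(T) = max|λ| = 1.2520; 1.2520 > 1 ⇒ diverges.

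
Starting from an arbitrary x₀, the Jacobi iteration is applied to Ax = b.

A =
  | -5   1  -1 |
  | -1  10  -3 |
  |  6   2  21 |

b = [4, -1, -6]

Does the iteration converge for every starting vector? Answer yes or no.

Split A = D + L + U, D = diag(-5, 10, 21).
Jacobi: T = -D⁻¹(L+U), T[0,1] = -(1)/(-5) = +0.2000; T[0,0] = 0.
  T[0,:] = [+0.0000  +0.2000  -0.2000]
  T[1,:] = [+0.1000  +0.0000  +0.3000]
  T[2,:] = [-0.2857  -0.0952  +0.0000]
|λ(T)| sorted: 0.3121, 0.2210, 0.2210.
ρ = 0.3121; 0.3121 < 1: convergent.

yes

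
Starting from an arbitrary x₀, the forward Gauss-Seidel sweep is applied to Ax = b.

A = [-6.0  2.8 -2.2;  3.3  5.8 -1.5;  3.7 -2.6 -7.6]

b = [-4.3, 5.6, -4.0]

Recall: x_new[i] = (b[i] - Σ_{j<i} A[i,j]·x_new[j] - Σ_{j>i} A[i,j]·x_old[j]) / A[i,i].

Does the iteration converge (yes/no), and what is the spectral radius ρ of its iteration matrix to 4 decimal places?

yes, ρ = 0.6891

Write A = D+L+U with D = diag(-6, 5.8, -7.6).
Gauss-Seidel: T = -(D+L)⁻¹U, row 0 first, T[0,2] = -(-2.2)/(-6) = -0.3667; later rows by forward substitution.
  T[0,:] = [+0.0000 +0.4667 -0.3667]
  T[1,:] = [+0.0000 -0.2655 +0.4672]
  T[2,:] = [+0.0000 +0.3180 -0.3384]
|roots of det(T-λI)|: 0.6891, 0.0853, 0.0000.
ρ = 0.6891; 0.6891 < 1 ⇒ converges.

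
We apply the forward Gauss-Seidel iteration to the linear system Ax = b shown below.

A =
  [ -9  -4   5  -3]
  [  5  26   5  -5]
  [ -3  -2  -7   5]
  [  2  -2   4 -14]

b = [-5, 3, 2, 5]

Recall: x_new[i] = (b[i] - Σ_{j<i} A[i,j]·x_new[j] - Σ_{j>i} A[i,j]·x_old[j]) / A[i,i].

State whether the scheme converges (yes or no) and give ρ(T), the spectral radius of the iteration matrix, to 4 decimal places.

Split A = D + L + U, D = diag(-9, 26, -7, -14).
T_GS = -(D+L)⁻¹U: row 0 first, T[0,3] = -(-3)/(-9) = -0.3333; later rows by forward substitution.
  T[0,:] = [+0.0000 -0.4444 +0.5556 -0.3333]
  T[1,:] = [+0.0000 +0.0855 -0.2991 +0.2564]
  T[2,:] = [+0.0000 +0.1661 -0.1526 +0.7839]
  T[3,:] = [+0.0000 -0.0283 +0.0785 +0.1397]
|roots of det(T-λI)|: 0.2802, 0.1764, 0.1764, 0.0000.
spectral radius ρ = 0.2802; 0.2802 < 1: convergent.

yes, ρ = 0.2802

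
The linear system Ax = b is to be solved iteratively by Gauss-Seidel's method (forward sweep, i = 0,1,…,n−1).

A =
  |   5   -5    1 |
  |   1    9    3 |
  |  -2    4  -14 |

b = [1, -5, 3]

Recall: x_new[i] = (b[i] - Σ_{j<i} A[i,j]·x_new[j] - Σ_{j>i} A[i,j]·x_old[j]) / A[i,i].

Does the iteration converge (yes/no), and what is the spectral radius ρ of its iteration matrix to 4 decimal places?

yes, ρ = 0.3202

Let D = diag(5, 9, -14); L, U the strict triangles.
Gauss-Seidel: T = -(D+L)⁻¹U, row 0 first, T[0,1] = -(-5)/(5) = +1.0000; later rows by forward substitution.
  T[0,:] = [+0.0000, +1.0000, -0.2000]
  T[1,:] = [+0.0000, -0.1111, -0.3111]
  T[2,:] = [+0.0000, -0.1746, -0.0603]
|λ(T)| sorted: 0.3202, 0.1487, 0.0000.
ρ = 0.3202; 0.3202 < 1: convergent.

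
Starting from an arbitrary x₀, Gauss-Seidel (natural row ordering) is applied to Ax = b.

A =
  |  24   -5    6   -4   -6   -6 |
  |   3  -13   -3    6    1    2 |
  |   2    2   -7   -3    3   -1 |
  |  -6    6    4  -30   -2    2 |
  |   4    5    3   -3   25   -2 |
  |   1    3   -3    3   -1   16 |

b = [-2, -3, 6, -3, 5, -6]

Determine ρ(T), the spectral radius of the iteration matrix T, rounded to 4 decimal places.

Diagonal D = diag(24, -13, -7, -30, 25, 16); L, U strict lower/upper.
Gauss-Seidel: T = -(D+L)⁻¹U, row 0 first, T[0,1] = -(-5)/(24) = +0.2083; later rows by forward substitution.
  T[0,:] = [+0.0000, +0.2083, -0.2500, +0.1667, +0.2500, +0.2500]
  T[1,:] = [+0.0000, +0.0481, -0.2885, +0.5000, +0.1346, +0.2115]
  T[2,:] = [+0.0000, +0.0733, -0.1538, -0.2381, +0.5385, -0.0110]
  T[3,:] = [+0.0000, -0.0223, -0.0282, +0.0349, -0.0179, +0.0575]
  T[4,:] = [+0.0000, -0.0544, +0.1128, -0.0939, -0.1337, +0.0059]
  T[5,:] = [+0.0000, -0.0075, +0.0532, -0.1612, +0.0551, -0.0678]
|eigenvalues of T|: 0.3059, 0.1030, 0.1012, 0.1012, 0.0213, 0.0000.
ρ(T) = max|λ| = 0.3059; 0.3059 < 1 ⇒ converges.

0.3059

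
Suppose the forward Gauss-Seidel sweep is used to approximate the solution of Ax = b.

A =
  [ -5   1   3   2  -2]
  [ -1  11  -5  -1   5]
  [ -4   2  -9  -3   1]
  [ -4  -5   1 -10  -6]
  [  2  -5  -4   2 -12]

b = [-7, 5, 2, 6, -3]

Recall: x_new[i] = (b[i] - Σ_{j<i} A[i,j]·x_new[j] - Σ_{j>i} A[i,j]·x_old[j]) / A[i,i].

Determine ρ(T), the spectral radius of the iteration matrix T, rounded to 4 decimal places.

0.6305

Split A = D + L + U, D = diag(-5, 11, -9, -10, -12).
Gauss-Seidel: T = -(D+L)⁻¹U, row 0 first, T[0,2] = -(3)/(-5) = +0.6000; later rows by forward substitution.
  T[0,:] = [+0.0000 +0.2000 +0.6000 +0.4000 -0.4000]
  T[1,:] = [+0.0000 +0.0182 +0.5091 +0.1273 -0.4909]
  T[2,:] = [+0.0000 -0.0848 -0.1535 -0.4828 +0.1798]
  T[3,:] = [+0.0000 -0.0976 -0.5099 -0.2719 -0.1766]
  T[4,:] = [+0.0000 +0.0378 -0.1459 +0.1293 +0.0485]
eigenvalue magnitudes: 0.6305, 0.2122, 0.2122, 0.1068, 0.0000.
ρ = 0.6305; 0.6305 < 1: convergent.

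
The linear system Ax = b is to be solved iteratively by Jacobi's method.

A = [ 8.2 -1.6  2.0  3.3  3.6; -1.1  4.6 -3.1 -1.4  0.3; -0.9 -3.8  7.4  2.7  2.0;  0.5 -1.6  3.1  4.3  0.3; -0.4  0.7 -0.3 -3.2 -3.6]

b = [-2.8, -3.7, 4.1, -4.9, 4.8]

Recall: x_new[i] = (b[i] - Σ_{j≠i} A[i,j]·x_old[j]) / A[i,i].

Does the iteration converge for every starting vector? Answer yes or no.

Split A = D + L + U, D = diag(8.2, 4.6, 7.4, 4.3, -3.6).
T_J = -D⁻¹(L+U): T[3,4] = -(0.3)/(4.3) = -0.0698; T[3,3] = 0.
  T[0,:] = [+0.0000  +0.1951  -0.2439  -0.4024  -0.4390]
  T[1,:] = [+0.2391  +0.0000  +0.6739  +0.3043  -0.0652]
  T[2,:] = [+0.1216  +0.5135  +0.0000  -0.3649  -0.2703]
  T[3,:] = [-0.1163  +0.3721  -0.7209  +0.0000  -0.0698]
  T[4,:] = [-0.1111  +0.1944  -0.0833  -0.8889  +0.0000]
eigenvalue magnitudes: 1.1636, 0.6014, 0.6014, 0.1354, 0.0497.
spectral radius ρ = 1.1636; 1.1636 > 1, so it fails to converge.

no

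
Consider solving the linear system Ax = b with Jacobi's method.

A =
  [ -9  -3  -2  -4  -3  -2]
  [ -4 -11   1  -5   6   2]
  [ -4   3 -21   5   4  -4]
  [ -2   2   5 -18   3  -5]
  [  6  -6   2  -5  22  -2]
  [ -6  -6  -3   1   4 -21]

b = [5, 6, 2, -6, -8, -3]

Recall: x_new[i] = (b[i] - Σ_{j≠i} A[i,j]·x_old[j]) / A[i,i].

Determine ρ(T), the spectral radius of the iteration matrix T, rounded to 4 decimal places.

Write A = D+L+U with D = diag(-9, -11, -21, -18, 22, -21).
Jacobi T = -D⁻¹(L+U): T[0,1] = -(-3)/(-9) = -0.3333; T[0,0] = 0.
  T[0,:] = [+0.0000, -0.3333, -0.2222, -0.4444, -0.3333, -0.2222]
  T[1,:] = [-0.3636, +0.0000, +0.0909, -0.4545, +0.5455, +0.1818]
  T[2,:] = [-0.1905, +0.1429, +0.0000, +0.2381, +0.1905, -0.1905]
  T[3,:] = [-0.1111, +0.1111, +0.2778, +0.0000, +0.1667, -0.2778]
  T[4,:] = [-0.2727, +0.2727, -0.0909, +0.2273, +0.0000, +0.0909]
  T[5,:] = [-0.2857, -0.2857, -0.1429, +0.0476, +0.1905, +0.0000]
|roots of det(T-λI)|: 0.8342, 0.5828, 0.4158, 0.3683, 0.3683, 0.1810.
ρ(T) = max|λ| = 0.8342; 0.8342 < 1 ⇒ converges.

0.8342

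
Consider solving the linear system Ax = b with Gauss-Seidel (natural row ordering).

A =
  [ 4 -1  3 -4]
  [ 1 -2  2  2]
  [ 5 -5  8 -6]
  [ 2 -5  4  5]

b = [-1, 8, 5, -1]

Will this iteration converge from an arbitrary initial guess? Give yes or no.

Diagonal D = diag(4, -2, 8, 5); L, U strict lower/upper.
Gauss-Seidel: T = -(D+L)⁻¹U, row 0 first, T[0,3] = -(-4)/(4) = +1.0000; later rows by forward substitution.
  T[0,:] = [+0.0000 +0.2500 -0.7500 +1.0000]
  T[1,:] = [+0.0000 +0.1250 +0.6250 +1.5000]
  T[2,:] = [+0.0000 -0.0781 +0.8594 +1.0625]
  T[3,:] = [+0.0000 +0.0875 +0.2375 +0.2500]
|eigenvalues of T|: 1.1628, 0.2923, 0.2207, 0.0000.
spectral radius ρ = 1.1628; 1.1628 > 1 ⇒ diverges.

no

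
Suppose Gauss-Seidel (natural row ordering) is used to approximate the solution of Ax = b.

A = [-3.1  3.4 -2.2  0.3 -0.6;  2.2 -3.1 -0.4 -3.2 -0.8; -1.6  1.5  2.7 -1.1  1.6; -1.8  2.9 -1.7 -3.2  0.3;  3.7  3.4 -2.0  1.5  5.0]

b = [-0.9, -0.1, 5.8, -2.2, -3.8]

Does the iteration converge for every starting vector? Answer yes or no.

no

Diagonal D = diag(-3.1, -3.1, 2.7, -3.2, 5); L, U strict lower/upper.
Gauss-Seidel: T = -(D+L)⁻¹U, row 0 first, T[0,3] = -(0.3)/(-3.1) = +0.0968; later rows by forward substitution.
  T[0,:] = [+0.0000, +1.0968, -0.7097, +0.0968, -0.1935]
  T[1,:] = [+0.0000, +0.7784, -0.6327, -0.9636, -0.3954]
  T[2,:] = [+0.0000, +0.2175, -0.0691, +1.0001, -0.4876]
  T[3,:] = [+0.0000, -0.0271, -0.1375, -1.4590, +0.1033]
  T[4,:] = [+0.0000, -1.2458, +0.9690, +1.4213, +0.1861]
eigenvalue magnitudes: 1.3664, 0.8637, 0.0582, 0.0582, 0.0000.
ρ(T) = max|λ| = 1.3664; 1.3664 > 1, so it fails to converge.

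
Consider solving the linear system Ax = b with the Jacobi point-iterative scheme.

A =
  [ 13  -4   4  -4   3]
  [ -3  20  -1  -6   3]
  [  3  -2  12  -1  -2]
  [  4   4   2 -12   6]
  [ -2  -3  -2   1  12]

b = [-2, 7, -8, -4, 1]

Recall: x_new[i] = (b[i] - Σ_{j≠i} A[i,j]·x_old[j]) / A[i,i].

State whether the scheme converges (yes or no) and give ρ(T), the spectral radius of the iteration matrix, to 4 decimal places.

yes, ρ = 0.5933

A = D + L + U where D = diag(13, 20, 12, -12, 12).
T_J = -D⁻¹(L+U): T[2,4] = -(-2)/(12) = +0.1667; T[2,2] = 0.
  T[0,:] = [+0.0000  +0.3077  -0.3077  +0.3077  -0.2308]
  T[1,:] = [+0.1500  +0.0000  +0.0500  +0.3000  -0.1500]
  T[2,:] = [-0.2500  +0.1667  +0.0000  +0.0833  +0.1667]
  T[3,:] = [+0.3333  +0.3333  +0.1667  +0.0000  +0.5000]
  T[4,:] = [+0.1667  +0.2500  +0.1667  -0.0833  +0.0000]
eigenvalue magnitudes: 0.5933, 0.4213, 0.3731, 0.3731, 0.2677.
ρ = 0.5933; 0.5933 < 1: convergent.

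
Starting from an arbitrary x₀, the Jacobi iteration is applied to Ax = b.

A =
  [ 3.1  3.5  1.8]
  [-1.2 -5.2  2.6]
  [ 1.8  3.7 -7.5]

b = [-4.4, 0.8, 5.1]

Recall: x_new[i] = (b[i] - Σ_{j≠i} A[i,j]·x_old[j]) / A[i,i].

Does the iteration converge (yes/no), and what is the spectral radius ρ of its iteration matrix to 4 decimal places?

Let D = diag(3.1, -5.2, -7.5); L, U the strict triangles.
Jacobi T = -D⁻¹(L+U): T[1,0] = -(-1.2)/(-5.2) = -0.2308; T[1,1] = 0.
  T[0,:] = [+0.0000  -1.1290  -0.5806]
  T[1,:] = [-0.2308  +0.0000  +0.5000]
  T[2,:] = [+0.2400  +0.4933  +0.0000]
|roots of det(T-λI)|: 0.6849, 0.4689, 0.2160.
ρ = 0.6849; 0.6849 < 1: convergent.

yes, ρ = 0.6849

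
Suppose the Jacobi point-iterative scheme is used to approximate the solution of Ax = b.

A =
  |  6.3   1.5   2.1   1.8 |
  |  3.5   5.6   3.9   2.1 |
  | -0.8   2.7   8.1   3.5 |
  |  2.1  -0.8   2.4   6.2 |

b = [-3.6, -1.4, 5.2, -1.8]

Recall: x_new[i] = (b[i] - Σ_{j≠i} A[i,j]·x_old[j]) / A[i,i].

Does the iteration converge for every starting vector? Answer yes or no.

A = D + L + U where D = diag(6.3, 5.6, 8.1, 6.2).
T_J = -D⁻¹(L+U): T[0,2] = -(2.1)/(6.3) = -0.3333; T[0,0] = 0.
  T[0,:] = [+0.0000 -0.2381 -0.3333 -0.2857]
  T[1,:] = [-0.6250 +0.0000 -0.6964 -0.3750]
  T[2,:] = [+0.0988 -0.3333 +0.0000 -0.4321]
  T[3,:] = [-0.3387 +0.1290 -0.3871 +0.0000]
moduli |λ_i(T)| = 0.8325, 0.6257, 0.2069, 0.0002.
spectral radius ρ = 0.8325; 0.8325 < 1, so it converges for any x₀.

yes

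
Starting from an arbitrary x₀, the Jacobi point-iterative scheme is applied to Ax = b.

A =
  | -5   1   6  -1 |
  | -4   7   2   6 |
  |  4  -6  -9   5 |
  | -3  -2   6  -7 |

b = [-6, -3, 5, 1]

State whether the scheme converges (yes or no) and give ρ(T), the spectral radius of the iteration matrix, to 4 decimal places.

no, ρ = 1.1774

Let D = diag(-5, 7, -9, -7); L, U the strict triangles.
Jacobi T = -D⁻¹(L+U): T[2,0] = -(4)/(-9) = +0.4444; T[2,2] = 0.
  T[0,:] = [+0.0000, +0.2000, +1.2000, -0.2000]
  T[1,:] = [+0.5714, +0.0000, -0.2857, -0.8571]
  T[2,:] = [+0.4444, -0.6667, +0.0000, +0.5556]
  T[3,:] = [-0.4286, -0.2857, +0.8571, +0.0000]
eigenvalue magnitudes: 1.1774, 0.9122, 0.9122, 0.6101.
ρ(T) = max|λ| = 1.1774; 1.1774 > 1: divergent.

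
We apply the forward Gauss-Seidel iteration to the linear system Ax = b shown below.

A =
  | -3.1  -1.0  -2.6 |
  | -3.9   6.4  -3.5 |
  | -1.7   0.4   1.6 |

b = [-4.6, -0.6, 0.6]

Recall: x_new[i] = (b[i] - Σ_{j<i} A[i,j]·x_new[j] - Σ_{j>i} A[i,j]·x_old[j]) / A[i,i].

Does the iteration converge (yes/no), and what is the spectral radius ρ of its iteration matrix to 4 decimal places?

A = D + L + U where D = diag(-3.1, 6.4, 1.6).
GS T = -(D+L)⁻¹U: row 0 first, T[0,2] = -(-2.6)/(-3.1) = -0.8387; later rows by forward substitution.
  T[0,:] = [+0.0000  -0.3226  -0.8387]
  T[1,:] = [+0.0000  -0.1966  +0.0358]
  T[2,:] = [+0.0000  -0.2936  -0.9001]
|λ(T)| sorted: 0.8848, 0.2118, 0.0000.
ρ = 0.8848; 0.8848 < 1, so it converges for any x₀.

yes, ρ = 0.8848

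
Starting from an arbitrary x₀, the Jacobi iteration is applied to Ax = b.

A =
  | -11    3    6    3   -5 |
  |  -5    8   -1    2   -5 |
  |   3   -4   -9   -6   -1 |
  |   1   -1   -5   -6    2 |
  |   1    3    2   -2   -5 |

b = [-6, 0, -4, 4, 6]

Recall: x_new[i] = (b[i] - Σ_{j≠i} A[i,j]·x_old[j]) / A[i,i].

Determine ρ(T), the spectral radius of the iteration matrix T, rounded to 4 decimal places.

Let D = diag(-11, 8, -9, -6, -5); L, U the strict triangles.
Jacobi T = -D⁻¹(L+U): T[1,3] = -(2)/(8) = -0.2500; T[1,1] = 0.
  T[0,:] = [+0.0000, +0.2727, +0.5455, +0.2727, -0.4545]
  T[1,:] = [+0.6250, +0.0000, +0.1250, -0.2500, +0.6250]
  T[2,:] = [+0.3333, -0.4444, +0.0000, -0.6667, -0.1111]
  T[3,:] = [+0.1667, -0.1667, -0.8333, +0.0000, +0.3333]
  T[4,:] = [+0.2000, +0.6000, +0.4000, -0.4000, +0.0000]
eigenvalue magnitudes: 1.2058, 0.8745, 0.8745, 0.4673, 0.3128.
spectral radius ρ = 1.2058; 1.2058 > 1: divergent.

1.2058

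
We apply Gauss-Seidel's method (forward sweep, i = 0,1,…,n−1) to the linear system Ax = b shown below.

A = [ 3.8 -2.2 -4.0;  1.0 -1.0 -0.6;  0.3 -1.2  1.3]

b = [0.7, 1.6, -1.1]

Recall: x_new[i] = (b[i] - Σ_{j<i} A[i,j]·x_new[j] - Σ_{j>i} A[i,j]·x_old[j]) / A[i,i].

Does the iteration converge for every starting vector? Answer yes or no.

A = D + L + U where D = diag(3.8, -1, 1.3).
T_GS = -(D+L)⁻¹U: row 0 first, T[0,2] = -(-4)/(3.8) = +1.0526; later rows by forward substitution.
  T[0,:] = [+0.0000, +0.5789, +1.0526]
  T[1,:] = [+0.0000, +0.5789, +0.4526]
  T[2,:] = [+0.0000, +0.4008, +0.1749]
|roots of det(T-λI)|: 0.8483, 0.0945, 0.0000.
ρ = 0.8483; 0.8483 < 1, so it converges for any x₀.

yes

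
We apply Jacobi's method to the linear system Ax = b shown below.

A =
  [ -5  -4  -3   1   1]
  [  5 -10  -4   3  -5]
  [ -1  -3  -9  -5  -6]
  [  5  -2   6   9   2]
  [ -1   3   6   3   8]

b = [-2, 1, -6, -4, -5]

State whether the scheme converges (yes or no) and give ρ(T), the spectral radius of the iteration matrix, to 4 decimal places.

no, ρ = 1.2322

Write A = D+L+U with D = diag(-5, -10, -9, 9, 8).
Jacobi T = -D⁻¹(L+U): T[2,1] = -(-3)/(-9) = -0.3333; T[2,2] = 0.
  T[0,:] = [+0.0000, -0.8000, -0.6000, +0.2000, +0.2000]
  T[1,:] = [+0.5000, +0.0000, -0.4000, +0.3000, -0.5000]
  T[2,:] = [-0.1111, -0.3333, +0.0000, -0.5556, -0.6667]
  T[3,:] = [-0.5556, +0.2222, -0.6667, +0.0000, -0.2222]
  T[4,:] = [+0.1250, -0.3750, -0.7500, -0.3750, +0.0000]
|roots of det(T-λI)|: 1.2322, 0.8557, 0.7153, 0.7153, 0.7105.
ρ = 1.2322; 1.2322 > 1: divergent.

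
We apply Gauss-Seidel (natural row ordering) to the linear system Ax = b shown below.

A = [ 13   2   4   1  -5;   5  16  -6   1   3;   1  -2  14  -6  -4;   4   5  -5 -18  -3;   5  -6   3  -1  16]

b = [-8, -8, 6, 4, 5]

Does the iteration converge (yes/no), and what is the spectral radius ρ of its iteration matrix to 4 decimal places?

Diagonal D = diag(13, 16, 14, -18, 16); L, U strict lower/upper.
T_GS = -(D+L)⁻¹U: row 0 first, T[0,2] = -(4)/(13) = -0.3077; later rows by forward substitution.
  T[0,:] = [+0.0000  -0.1538  -0.3077  -0.0769  +0.3846]
  T[1,:] = [+0.0000  +0.0481  +0.4712  -0.0385  -0.3077]
  T[2,:] = [+0.0000  +0.0179  +0.0893  +0.4286  +0.2143]
  T[3,:] = [+0.0000  -0.0258  +0.0377  -0.1468  -0.2262]
  T[4,:] = [+0.0000  +0.0611  +0.2585  -0.0799  -0.2899]
|roots of det(T-λI)|: 0.5176, 0.1952, 0.1952, 0.0653, 0.0000.
ρ = 0.5176; 0.5176 < 1, so it converges for any x₀.

yes, ρ = 0.5176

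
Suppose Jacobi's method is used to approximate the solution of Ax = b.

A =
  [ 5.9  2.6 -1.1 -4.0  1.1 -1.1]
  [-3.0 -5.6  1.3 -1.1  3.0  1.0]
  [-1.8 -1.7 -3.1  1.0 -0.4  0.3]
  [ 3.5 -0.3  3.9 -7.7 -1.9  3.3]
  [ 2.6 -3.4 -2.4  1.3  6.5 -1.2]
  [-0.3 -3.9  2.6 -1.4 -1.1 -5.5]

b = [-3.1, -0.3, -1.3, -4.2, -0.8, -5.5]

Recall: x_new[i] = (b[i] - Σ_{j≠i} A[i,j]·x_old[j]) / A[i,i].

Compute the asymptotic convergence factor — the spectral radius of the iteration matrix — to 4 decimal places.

1.1715

Write A = D+L+U with D = diag(5.9, -5.6, -3.1, -7.7, 6.5, -5.5).
T_J = -D⁻¹(L+U): T[3,2] = -(3.9)/(-7.7) = +0.5065; T[3,3] = 0.
  T[0,:] = [+0.0000  -0.4407  +0.1864  +0.6780  -0.1864  +0.1864]
  T[1,:] = [-0.5357  +0.0000  +0.2321  -0.1964  +0.5357  +0.1786]
  T[2,:] = [-0.5806  -0.5484  +0.0000  +0.3226  -0.1290  +0.0968]
  T[3,:] = [+0.4545  -0.0390  +0.5065  +0.0000  -0.2468  +0.4286]
  T[4,:] = [-0.4000  +0.5231  +0.3692  -0.2000  +0.0000  +0.1846]
  T[5,:] = [-0.0545  -0.7091  +0.4727  -0.2545  -0.2000  +0.0000]
|roots of det(T-λI)|: 1.1715, 0.8201, 0.7410, 0.7410, 0.3398, 0.3398.
ρ = 1.1715; 1.1715 > 1 ⇒ diverges.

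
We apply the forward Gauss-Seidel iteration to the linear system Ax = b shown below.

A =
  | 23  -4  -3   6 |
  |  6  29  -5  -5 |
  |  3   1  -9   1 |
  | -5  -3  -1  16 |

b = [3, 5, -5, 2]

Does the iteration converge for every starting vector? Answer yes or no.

Let D = diag(23, 29, -9, 16); L, U the strict triangles.
GS T = -(D+L)⁻¹U: row 0 first, T[0,2] = -(-3)/(23) = +0.1304; later rows by forward substitution.
  T[0,:] = [+0.0000  +0.1739  +0.1304  -0.2609]
  T[1,:] = [+0.0000  -0.0360  +0.1454  +0.2264]
  T[2,:] = [+0.0000  +0.0540  +0.0596  +0.0493]
  T[3,:] = [+0.0000  +0.0510  +0.0718  -0.0360]
|λ(T)| sorted: 0.1727, 0.1428, 0.0422, 0.0000.
spectral radius ρ = 0.1727; 0.1727 < 1 ⇒ converges.

yes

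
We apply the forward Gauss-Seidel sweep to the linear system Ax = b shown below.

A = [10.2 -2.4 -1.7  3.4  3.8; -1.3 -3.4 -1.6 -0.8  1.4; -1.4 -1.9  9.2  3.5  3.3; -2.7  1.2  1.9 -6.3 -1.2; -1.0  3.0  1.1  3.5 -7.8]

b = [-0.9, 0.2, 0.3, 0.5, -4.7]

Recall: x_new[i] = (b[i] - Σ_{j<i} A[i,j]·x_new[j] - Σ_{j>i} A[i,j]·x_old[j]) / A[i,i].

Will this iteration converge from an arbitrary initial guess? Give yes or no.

A = D + L + U where D = diag(10.2, -3.4, 9.2, -6.3, -7.8).
GS T = -(D+L)⁻¹U: row 0 first, T[0,3] = -(3.4)/(10.2) = -0.3333; later rows by forward substitution.
  T[0,:] = [+0.0000  +0.2353  +0.1667  -0.3333  -0.3725]
  T[1,:] = [+0.0000  -0.0900  -0.5343  -0.1078  +0.5542]
  T[2,:] = [+0.0000  +0.0172  -0.0850  -0.4534  -0.3009]
  T[3,:] = [+0.0000  -0.1128  -0.1988  -0.0144  -0.0160]
  T[4,:] = [+0.0000  -0.1129  -0.3281  -0.0692  +0.2113]
|eigenvalues of T|: 0.5105, 0.3185, 0.3185, 0.0199, 0.0000.
ρ(T) = max|λ| = 0.5105; 0.5105 < 1, so it converges for any x₀.

yes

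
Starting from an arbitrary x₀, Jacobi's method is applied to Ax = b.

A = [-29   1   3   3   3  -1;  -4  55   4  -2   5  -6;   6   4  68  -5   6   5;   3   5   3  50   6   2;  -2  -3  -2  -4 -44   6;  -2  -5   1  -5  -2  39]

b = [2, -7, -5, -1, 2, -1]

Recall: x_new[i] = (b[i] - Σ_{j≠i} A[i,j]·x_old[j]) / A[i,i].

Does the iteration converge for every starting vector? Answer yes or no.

Write A = D+L+U with D = diag(-29, 55, 68, 50, -44, 39).
Jacobi T = -D⁻¹(L+U): T[0,2] = -(3)/(-29) = +0.1034; T[0,0] = 0.
  T[0,:] = [+0.0000  +0.0345  +0.1034  +0.1034  +0.1034  -0.0345]
  T[1,:] = [+0.0727  +0.0000  -0.0727  +0.0364  -0.0909  +0.1091]
  T[2,:] = [-0.0882  -0.0588  +0.0000  +0.0735  -0.0882  -0.0735]
  T[3,:] = [-0.0600  -0.1000  -0.0600  +0.0000  -0.1200  -0.0400]
  T[4,:] = [-0.0455  -0.0682  -0.0455  -0.0909  +0.0000  +0.1364]
  T[5,:] = [+0.0513  +0.1282  -0.0256  +0.1282  +0.0513  +0.0000]
|eigenvalues of T|: 0.2128, 0.1229, 0.1229, 0.1126, 0.1126, 0.0468.
ρ(T) = max|λ| = 0.2128; 0.2128 < 1, so it converges for any x₀.

yes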